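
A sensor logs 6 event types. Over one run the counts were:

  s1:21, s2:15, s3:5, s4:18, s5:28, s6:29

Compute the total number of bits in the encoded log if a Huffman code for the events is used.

Greedily combine the two least-frequent nodes:
merge s3(5) and s2(15): 20
merge s4(18) and 20: 38
merge s1(21) and s5(28): 49
merge s6(29) and 38: 67
merge 49 and 67: 116
The encoded length is the sum of every internal node's weight: 20 + 38 + 49 + 67 + 116 = 290 bits.

290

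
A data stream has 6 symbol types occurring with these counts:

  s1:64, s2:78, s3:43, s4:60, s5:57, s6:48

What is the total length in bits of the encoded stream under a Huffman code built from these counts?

Merge the two smallest weights repeatedly:
merge s3(43) and s6(48): 91
merge s5(57) and s4(60): 117
merge s1(64) and s2(78): 142
merge 91 and 117: 208
merge 142 and 208: 350
The encoded length is the sum of every internal node's weight: 91 + 117 + 142 + 208 + 350 = 908 bits.

908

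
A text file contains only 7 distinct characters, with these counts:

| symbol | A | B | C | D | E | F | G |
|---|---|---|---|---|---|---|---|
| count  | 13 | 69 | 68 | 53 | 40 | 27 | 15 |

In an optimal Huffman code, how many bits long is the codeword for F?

3

Build the tree from the bottom:
merge A(13) and G(15): 28
merge F(27) and 28: 55
merge E(40) and D(53): 93
merge 55 and C(68): 123
merge B(69) and 93: 162
merge 123 and 162: 285
F's leaf is at depth 3, giving a 3-bit codeword.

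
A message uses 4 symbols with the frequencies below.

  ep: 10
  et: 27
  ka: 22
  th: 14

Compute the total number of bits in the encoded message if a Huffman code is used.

Build the Huffman tree bottom-up:
combine ep(10), th(14) → 24
combine ka(22), 24 → 46
combine et(27), 46 → 73
The encoded length is the sum of every internal node's weight: 24 + 46 + 73 = 143 bits.

143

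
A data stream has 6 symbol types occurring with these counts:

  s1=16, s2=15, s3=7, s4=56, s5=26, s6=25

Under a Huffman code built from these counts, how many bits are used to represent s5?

Huffman merges, smallest pair first:
merge s3(7) and s2(15): 22
merge s1(16) and 22: 38
merge s6(25) and s5(26): 51
merge 38 and 51: 89
merge s4(56) and 89: 145
s5 sits 3 levels below the root, so its codeword is 3 bits.

3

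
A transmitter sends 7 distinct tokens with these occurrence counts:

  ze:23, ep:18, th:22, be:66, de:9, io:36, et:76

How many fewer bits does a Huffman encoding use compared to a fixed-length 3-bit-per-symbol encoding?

115

Fixed-length: 3 bits × 250 symbols = 750 bits.
Huffman merges:
combine de(9), ep(18) → 27
combine th(22), ze(23) → 45
combine 27, io(36) → 63
combine 45, 63 → 108
combine be(66), et(76) → 142
combine 108, 142 → 250
Huffman total = 27 + 45 + 63 + 108 + 142 + 250 = 635 bits.
Saving = 750 − 635 = 115 bits.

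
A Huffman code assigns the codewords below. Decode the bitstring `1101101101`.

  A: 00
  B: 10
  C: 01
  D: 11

DCBDC

Read left to right; each codeword is recognised as soon as it completes (prefix code):
  11→D | 01→C | 10→B | 11→D | 01→C
Decoded message: DCBDC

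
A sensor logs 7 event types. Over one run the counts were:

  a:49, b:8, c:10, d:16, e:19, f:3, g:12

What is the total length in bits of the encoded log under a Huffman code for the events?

Build the Huffman tree bottom-up:
merge f(3) and b(8): 11
merge c(10) and 11: 21
merge g(12) and d(16): 28
merge e(19) and 21: 40
merge 28 and 40: 68
merge a(49) and 68: 117
Each symbol's bit-cost is frequency × depth; summing gives 285 bits (equivalently 11 + 21 + 28 + 40 + 68 + 117).

285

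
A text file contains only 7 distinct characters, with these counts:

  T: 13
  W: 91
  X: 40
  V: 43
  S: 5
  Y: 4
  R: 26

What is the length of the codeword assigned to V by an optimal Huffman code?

Huffman merges, smallest pair first:
merge Y(4) and S(5): 9
merge 9 and T(13): 22
merge 22 and R(26): 48
merge X(40) and V(43): 83
merge 48 and 83: 131
merge W(91) and 131: 222
V's leaf is at depth 3, giving a 3-bit codeword.

3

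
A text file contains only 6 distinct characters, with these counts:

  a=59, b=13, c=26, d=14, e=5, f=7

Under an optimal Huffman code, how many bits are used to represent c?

2

Repeatedly merge the two smallest:
merge e(5) and f(7): 12
merge 12 and b(13): 25
merge d(14) and 25: 39
merge c(26) and 39: 65
merge a(59) and 65: 124
The subtree containing c is merged 2 times, so code length = 2.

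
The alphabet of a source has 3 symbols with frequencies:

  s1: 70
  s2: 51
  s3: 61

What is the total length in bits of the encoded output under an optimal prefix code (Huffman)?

Greedily combine the two least-frequent nodes:
s2(51) + s3(61) → 112
s1(70) + 112 → 182
Each symbol's bit-cost is frequency × depth; summing gives 294 bits (equivalently 112 + 182).

294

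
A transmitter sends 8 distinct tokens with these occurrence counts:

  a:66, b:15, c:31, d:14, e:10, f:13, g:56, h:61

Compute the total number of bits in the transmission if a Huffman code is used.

719

Merge the two smallest weights repeatedly:
merge e(10) and f(13): 23
merge d(14) and b(15): 29
merge 23 and 29: 52
merge c(31) and 52: 83
merge g(56) and h(61): 117
merge a(66) and 83: 149
merge 117 and 149: 266
Total encoded bits = sum of merged weights = 23 + 29 + 52 + 83 + 117 + 149 + 266 = 719.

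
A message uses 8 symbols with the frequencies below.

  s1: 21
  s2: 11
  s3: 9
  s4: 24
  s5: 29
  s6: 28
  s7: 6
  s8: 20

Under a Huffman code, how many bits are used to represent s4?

3

Huffman merges, smallest pair first:
merge s7(6) and s3(9): 15
merge s2(11) and 15: 26
merge s8(20) and s1(21): 41
merge s4(24) and 26: 50
merge s6(28) and s5(29): 57
merge 41 and 50: 91
merge 57 and 91: 148
The subtree containing s4 is merged 3 times, so code length = 3.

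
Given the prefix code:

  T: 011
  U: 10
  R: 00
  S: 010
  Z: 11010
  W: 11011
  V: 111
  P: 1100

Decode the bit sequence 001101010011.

Read left to right; each codeword is recognised as soon as it completes (prefix code):
  00→R | 11010→Z | 10→U | 011→T
Decoded message: RZUT

RZUT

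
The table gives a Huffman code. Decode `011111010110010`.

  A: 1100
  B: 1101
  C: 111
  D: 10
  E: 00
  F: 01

Read left to right; each codeword is recognised as soon as it completes (prefix code):
  01→F | 111→C | 10→D | 10→D | 1100→A | 10→D
Decoded message: FCDDAD

FCDDAD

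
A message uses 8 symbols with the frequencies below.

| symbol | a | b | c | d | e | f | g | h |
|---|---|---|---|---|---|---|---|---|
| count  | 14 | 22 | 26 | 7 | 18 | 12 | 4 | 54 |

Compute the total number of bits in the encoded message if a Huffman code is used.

Merge the two smallest weights repeatedly:
g(4) + d(7) → 11
11 + f(12) → 23
a(14) + e(18) → 32
b(22) + 23 → 45
c(26) + 32 → 58
45 + h(54) → 99
58 + 99 → 157
Total encoded bits = sum of merged weights = 11 + 23 + 32 + 45 + 58 + 99 + 157 = 425.

425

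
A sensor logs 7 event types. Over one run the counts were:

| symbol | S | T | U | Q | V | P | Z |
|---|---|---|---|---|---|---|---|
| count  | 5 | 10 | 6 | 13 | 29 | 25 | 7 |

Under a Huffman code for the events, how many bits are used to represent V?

Huffman merges, smallest pair first:
S(5) + U(6) → 11
Z(7) + T(10) → 17
11 + Q(13) → 24
17 + 24 → 41
P(25) + V(29) → 54
41 + 54 → 95
The subtree containing V is merged 2 times, so code length = 2.

2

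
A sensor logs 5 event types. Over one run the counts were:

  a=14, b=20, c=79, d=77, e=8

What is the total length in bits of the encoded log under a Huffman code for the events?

381

Merge the two smallest weights repeatedly:
e(8) + a(14) → 22
b(20) + 22 → 42
42 + d(77) → 119
c(79) + 119 → 198
Total encoded bits = sum of merged weights = 22 + 42 + 119 + 198 = 381.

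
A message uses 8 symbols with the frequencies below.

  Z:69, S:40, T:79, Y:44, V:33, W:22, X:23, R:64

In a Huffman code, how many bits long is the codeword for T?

2

Build the tree from the bottom:
W(22) + X(23) → 45
V(33) + S(40) → 73
Y(44) + 45 → 89
R(64) + Z(69) → 133
73 + T(79) → 152
89 + 133 → 222
152 + 222 → 374
T sits 2 levels below the root, so its codeword is 2 bits.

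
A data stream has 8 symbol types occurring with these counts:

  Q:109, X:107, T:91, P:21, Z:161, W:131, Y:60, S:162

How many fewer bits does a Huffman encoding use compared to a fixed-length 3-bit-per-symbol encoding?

81

Fixed-length: 3 bits × 842 symbols = 2526 bits.
Huffman merges:
combine P(21), Y(60) → 81
combine 81, T(91) → 172
combine X(107), Q(109) → 216
combine W(131), Z(161) → 292
combine S(162), 172 → 334
combine 216, 292 → 508
combine 334, 508 → 842
Huffman total = 81 + 172 + 216 + 292 + 334 + 508 + 842 = 2445 bits.
Saving = 2526 − 2445 = 81 bits.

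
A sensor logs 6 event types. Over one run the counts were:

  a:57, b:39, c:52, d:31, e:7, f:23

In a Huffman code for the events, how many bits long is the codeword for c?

2

Huffman merges, smallest pair first:
e(7) + f(23) → 30
30 + d(31) → 61
b(39) + c(52) → 91
a(57) + 61 → 118
91 + 118 → 209
c sits 2 levels below the root, so its codeword is 2 bits.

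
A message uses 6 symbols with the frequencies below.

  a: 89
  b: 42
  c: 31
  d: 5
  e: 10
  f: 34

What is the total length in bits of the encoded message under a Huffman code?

Merge the two smallest weights repeatedly:
combine d(5), e(10) → 15
combine 15, c(31) → 46
combine f(34), b(42) → 76
combine 46, 76 → 122
combine a(89), 122 → 211
Total encoded bits = sum of merged weights = 15 + 46 + 76 + 122 + 211 = 470.

470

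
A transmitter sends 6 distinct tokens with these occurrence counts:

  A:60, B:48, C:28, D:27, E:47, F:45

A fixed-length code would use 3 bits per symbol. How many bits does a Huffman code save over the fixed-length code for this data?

108

Fixed-length: 3 bits × 255 symbols = 765 bits.
Huffman merges:
D(27) + C(28) → 55
F(45) + E(47) → 92
B(48) + 55 → 103
A(60) + 92 → 152
103 + 152 → 255
Huffman total = 55 + 92 + 103 + 152 + 255 = 657 bits.
Saving = 765 − 657 = 108 bits.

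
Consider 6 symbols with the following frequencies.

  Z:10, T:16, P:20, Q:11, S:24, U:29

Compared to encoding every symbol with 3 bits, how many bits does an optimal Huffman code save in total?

Fixed-length: 3 bits × 110 symbols = 330 bits.
Huffman merges:
merge Z(10) and Q(11): 21
merge T(16) and P(20): 36
merge 21 and S(24): 45
merge U(29) and 36: 65
merge 45 and 65: 110
Huffman total = 21 + 36 + 45 + 65 + 110 = 277 bits.
Saving = 330 − 277 = 53 bits.

53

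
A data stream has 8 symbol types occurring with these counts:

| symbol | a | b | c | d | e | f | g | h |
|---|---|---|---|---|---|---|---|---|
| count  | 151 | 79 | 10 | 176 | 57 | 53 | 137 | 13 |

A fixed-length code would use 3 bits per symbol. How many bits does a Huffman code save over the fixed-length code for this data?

Fixed-length: 3 bits × 676 symbols = 2028 bits.
Huffman merges:
c(10) + h(13) → 23
23 + f(53) → 76
e(57) + 76 → 133
b(79) + 133 → 212
g(137) + a(151) → 288
d(176) + 212 → 388
288 + 388 → 676
Huffman total = 23 + 76 + 133 + 212 + 288 + 388 + 676 = 1796 bits.
Saving = 2028 − 1796 = 232 bits.

232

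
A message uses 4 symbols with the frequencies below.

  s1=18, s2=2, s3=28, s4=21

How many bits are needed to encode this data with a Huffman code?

130

Greedily combine the two least-frequent nodes:
combine s2(2), s1(18) → 20
combine 20, s4(21) → 41
combine s3(28), 41 → 69
Each symbol's bit-cost is frequency × depth; summing gives 130 bits (equivalently 20 + 41 + 69).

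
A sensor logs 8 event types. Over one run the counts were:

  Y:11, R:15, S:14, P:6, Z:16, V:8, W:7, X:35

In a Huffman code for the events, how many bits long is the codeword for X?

Build the tree from the bottom:
P(6) + W(7) → 13
V(8) + Y(11) → 19
13 + S(14) → 27
R(15) + Z(16) → 31
19 + 27 → 46
31 + X(35) → 66
46 + 66 → 112
X sits 2 levels below the root, so its codeword is 2 bits.

2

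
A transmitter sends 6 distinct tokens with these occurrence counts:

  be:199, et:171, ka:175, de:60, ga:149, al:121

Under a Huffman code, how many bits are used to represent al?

Build the tree from the bottom:
combine de(60), al(121) → 181
combine ga(149), et(171) → 320
combine ka(175), 181 → 356
combine be(199), 320 → 519
combine 356, 519 → 875
al's leaf is at depth 3, giving a 3-bit codeword.

3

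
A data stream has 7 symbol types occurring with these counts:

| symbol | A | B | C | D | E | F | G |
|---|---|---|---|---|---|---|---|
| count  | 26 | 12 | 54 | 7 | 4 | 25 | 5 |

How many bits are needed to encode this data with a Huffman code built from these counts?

Build the Huffman tree bottom-up:
merge E(4) and G(5): 9
merge D(7) and 9: 16
merge B(12) and 16: 28
merge F(25) and A(26): 51
merge 28 and 51: 79
merge C(54) and 79: 133
Each symbol's bit-cost is frequency × depth; summing gives 316 bits (equivalently 9 + 16 + 28 + 51 + 79 + 133).

316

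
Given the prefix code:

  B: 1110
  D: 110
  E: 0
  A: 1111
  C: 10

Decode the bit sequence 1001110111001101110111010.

CEBBEDBBC

Read left to right; each codeword is recognised as soon as it completes (prefix code):
  10→C | 0→E | 1110→B | 1110→B | 0→E | 110→D | 1110→B | 1110→B | 10→C
Decoded message: CEBBEDBBC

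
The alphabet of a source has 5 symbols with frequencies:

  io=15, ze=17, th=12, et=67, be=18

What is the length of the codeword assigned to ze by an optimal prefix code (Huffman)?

3

Huffman merges, smallest pair first:
merge th(12) and io(15): 27
merge ze(17) and be(18): 35
merge 27 and 35: 62
merge 62 and et(67): 129
ze's leaf is at depth 3, giving a 3-bit codeword.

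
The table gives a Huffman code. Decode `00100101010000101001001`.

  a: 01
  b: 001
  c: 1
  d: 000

bbaadaabb

Read left to right; each codeword is recognised as soon as it completes (prefix code):
  001→b | 001→b | 01→a | 01→a | 000→d | 01→a | 01→a | 001→b | 001→b
Decoded message: bbaadaabb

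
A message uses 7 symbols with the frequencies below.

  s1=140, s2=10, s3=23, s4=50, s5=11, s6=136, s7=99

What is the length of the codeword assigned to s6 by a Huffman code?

Huffman merges, smallest pair first:
combine s2(10), s5(11) → 21
combine 21, s3(23) → 44
combine 44, s4(50) → 94
combine 94, s7(99) → 193
combine s6(136), s1(140) → 276
combine 193, 276 → 469
s6's leaf is at depth 2, giving a 2-bit codeword.

2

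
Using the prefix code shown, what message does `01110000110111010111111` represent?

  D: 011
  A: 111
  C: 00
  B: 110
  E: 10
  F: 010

Read left to right; each codeword is recognised as soon as it completes (prefix code):
  011→D | 10→E | 00→C | 011→D | 011→D | 10→E | 10→E | 111→A | 111→A
Decoded message: DECDDEEAA

DECDDEEAA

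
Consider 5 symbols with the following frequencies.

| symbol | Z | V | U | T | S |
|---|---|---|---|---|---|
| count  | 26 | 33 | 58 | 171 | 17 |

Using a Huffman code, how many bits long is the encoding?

Build the Huffman tree bottom-up:
merge S(17) and Z(26): 43
merge V(33) and 43: 76
merge U(58) and 76: 134
merge 134 and T(171): 305
The encoded length is the sum of every internal node's weight: 43 + 76 + 134 + 305 = 558 bits.

558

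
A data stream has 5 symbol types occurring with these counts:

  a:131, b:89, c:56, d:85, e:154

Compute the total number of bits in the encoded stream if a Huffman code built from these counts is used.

Build the Huffman tree bottom-up:
combine c(56), d(85) → 141
combine b(89), a(131) → 220
combine 141, e(154) → 295
combine 220, 295 → 515
Each symbol's bit-cost is frequency × depth; summing gives 1171 bits (equivalently 141 + 220 + 295 + 515).

1171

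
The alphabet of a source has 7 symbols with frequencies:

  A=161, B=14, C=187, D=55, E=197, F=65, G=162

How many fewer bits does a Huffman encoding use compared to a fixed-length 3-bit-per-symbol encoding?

343

Fixed-length: 3 bits × 841 symbols = 2523 bits.
Huffman merges:
B(14) + D(55) → 69
F(65) + 69 → 134
134 + A(161) → 295
G(162) + C(187) → 349
E(197) + 295 → 492
349 + 492 → 841
Huffman total = 69 + 134 + 295 + 349 + 492 + 841 = 2180 bits.
Saving = 2523 − 2180 = 343 bits.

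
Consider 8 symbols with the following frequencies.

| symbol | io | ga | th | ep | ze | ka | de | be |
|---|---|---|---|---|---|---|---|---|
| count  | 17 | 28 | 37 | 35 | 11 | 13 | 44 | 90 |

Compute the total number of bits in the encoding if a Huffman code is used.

756

Merge the two smallest weights repeatedly:
combine ze(11), ka(13) → 24
combine io(17), 24 → 41
combine ga(28), ep(35) → 63
combine th(37), 41 → 78
combine de(44), 63 → 107
combine 78, be(90) → 168
combine 107, 168 → 275
The encoded length is the sum of every internal node's weight: 24 + 41 + 63 + 78 + 107 + 168 + 275 = 756 bits.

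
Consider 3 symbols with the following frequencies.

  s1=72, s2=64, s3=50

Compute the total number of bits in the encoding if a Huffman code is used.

Greedily combine the two least-frequent nodes:
combine s3(50), s2(64) → 114
combine s1(72), 114 → 186
Each symbol's bit-cost is frequency × depth; summing gives 300 bits (equivalently 114 + 186).

300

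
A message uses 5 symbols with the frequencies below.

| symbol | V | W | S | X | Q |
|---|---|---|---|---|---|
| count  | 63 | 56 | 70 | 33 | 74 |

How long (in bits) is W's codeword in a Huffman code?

3

Build the tree from the bottom:
X(33) + W(56) → 89
V(63) + S(70) → 133
Q(74) + 89 → 163
133 + 163 → 296
The subtree containing W is merged 3 times, so code length = 3.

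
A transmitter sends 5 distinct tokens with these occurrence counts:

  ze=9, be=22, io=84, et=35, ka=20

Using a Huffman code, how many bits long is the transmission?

336

Greedily combine the two least-frequent nodes:
combine ze(9), ka(20) → 29
combine be(22), 29 → 51
combine et(35), 51 → 86
combine io(84), 86 → 170
The encoded length is the sum of every internal node's weight: 29 + 51 + 86 + 170 = 336 bits.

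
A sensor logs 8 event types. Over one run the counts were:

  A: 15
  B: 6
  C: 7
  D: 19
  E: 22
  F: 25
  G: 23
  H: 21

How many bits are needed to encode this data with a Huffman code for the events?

Build the Huffman tree bottom-up:
merge B(6) and C(7): 13
merge 13 and A(15): 28
merge D(19) and H(21): 40
merge E(22) and G(23): 45
merge F(25) and 28: 53
merge 40 and 45: 85
merge 53 and 85: 138
Each symbol's bit-cost is frequency × depth; summing gives 402 bits (equivalently 13 + 28 + 40 + 45 + 53 + 85 + 138).

402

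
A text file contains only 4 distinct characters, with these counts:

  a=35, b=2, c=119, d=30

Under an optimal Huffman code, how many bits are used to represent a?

2

Repeatedly merge the two smallest:
b(2) + d(30) → 32
32 + a(35) → 67
67 + c(119) → 186
a's leaf is at depth 2, giving a 2-bit codeword.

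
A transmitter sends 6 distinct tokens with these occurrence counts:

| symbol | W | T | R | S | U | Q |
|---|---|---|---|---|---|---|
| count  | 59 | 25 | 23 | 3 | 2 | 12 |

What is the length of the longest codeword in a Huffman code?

Merge the two lowest-weight nodes at each step:
merge U(2) and S(3): 5
merge 5 and Q(12): 17
merge 17 and R(23): 40
merge T(25) and 40: 65
merge W(59) and 65: 124
Maximum depth reached is 5.

5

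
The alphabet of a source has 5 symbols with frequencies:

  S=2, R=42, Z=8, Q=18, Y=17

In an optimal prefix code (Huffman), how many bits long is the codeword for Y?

Build the tree from the bottom:
merge S(2) and Z(8): 10
merge 10 and Y(17): 27
merge Q(18) and 27: 45
merge R(42) and 45: 87
Y's leaf is at depth 3, giving a 3-bit codeword.

3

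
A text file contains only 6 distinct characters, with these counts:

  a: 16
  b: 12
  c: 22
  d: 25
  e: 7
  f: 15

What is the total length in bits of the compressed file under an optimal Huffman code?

244

Greedily combine the two least-frequent nodes:
merge e(7) and b(12): 19
merge f(15) and a(16): 31
merge 19 and c(22): 41
merge d(25) and 31: 56
merge 41 and 56: 97
Total encoded bits = sum of merged weights = 19 + 31 + 41 + 56 + 97 = 244.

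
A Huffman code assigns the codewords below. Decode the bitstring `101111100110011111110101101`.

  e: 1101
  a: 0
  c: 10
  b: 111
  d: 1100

Read left to right; each codeword is recognised as soon as it completes (prefix code):
  10→c | 111→b | 1100→d | 1100→d | 111→b | 111→b | 10→c | 10→c | 1101→e
Decoded message: cbddbbcce

cbddbbcce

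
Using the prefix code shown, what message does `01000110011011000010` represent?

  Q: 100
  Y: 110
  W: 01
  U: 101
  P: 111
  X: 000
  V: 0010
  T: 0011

WXYWUQV

Read left to right; each codeword is recognised as soon as it completes (prefix code):
  01→W | 000→X | 110→Y | 01→W | 101→U | 100→Q | 0010→V
Decoded message: WXYWUQV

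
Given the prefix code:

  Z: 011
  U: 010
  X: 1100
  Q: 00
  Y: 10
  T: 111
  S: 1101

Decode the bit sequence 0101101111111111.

USTTT

Read left to right; each codeword is recognised as soon as it completes (prefix code):
  010→U | 1101→S | 111→T | 111→T | 111→T
Decoded message: USTTT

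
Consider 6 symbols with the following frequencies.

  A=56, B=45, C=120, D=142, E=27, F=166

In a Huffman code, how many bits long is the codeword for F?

2

Repeatedly merge the two smallest:
combine E(27), B(45) → 72
combine A(56), 72 → 128
combine C(120), 128 → 248
combine D(142), F(166) → 308
combine 248, 308 → 556
F sits 2 levels below the root, so its codeword is 2 bits.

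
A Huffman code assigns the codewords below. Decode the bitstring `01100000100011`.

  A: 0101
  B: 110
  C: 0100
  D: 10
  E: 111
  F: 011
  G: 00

FGGCF

Read left to right; each codeword is recognised as soon as it completes (prefix code):
  011→F | 00→G | 00→G | 0100→C | 011→F
Decoded message: FGGCF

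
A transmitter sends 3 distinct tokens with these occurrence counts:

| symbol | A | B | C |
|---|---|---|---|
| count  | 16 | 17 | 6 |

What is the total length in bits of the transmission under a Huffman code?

61

Merge the two smallest weights repeatedly:
C(6) + A(16) → 22
B(17) + 22 → 39
Each symbol's bit-cost is frequency × depth; summing gives 61 bits (equivalently 22 + 39).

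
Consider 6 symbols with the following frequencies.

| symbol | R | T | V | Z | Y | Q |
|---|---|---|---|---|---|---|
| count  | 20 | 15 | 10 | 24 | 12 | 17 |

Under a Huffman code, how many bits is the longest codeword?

3

Merge the two lowest-weight nodes at each step:
combine V(10), Y(12) → 22
combine T(15), Q(17) → 32
combine R(20), 22 → 42
combine Z(24), 32 → 56
combine 42, 56 → 98
The first pair merged (V, Y) ends up deepest, at depth 3.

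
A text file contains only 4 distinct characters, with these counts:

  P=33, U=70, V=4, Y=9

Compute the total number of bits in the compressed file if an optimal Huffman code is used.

175

Merge the two smallest weights repeatedly:
V(4) + Y(9) → 13
13 + P(33) → 46
46 + U(70) → 116
The encoded length is the sum of every internal node's weight: 13 + 46 + 116 = 175 bits.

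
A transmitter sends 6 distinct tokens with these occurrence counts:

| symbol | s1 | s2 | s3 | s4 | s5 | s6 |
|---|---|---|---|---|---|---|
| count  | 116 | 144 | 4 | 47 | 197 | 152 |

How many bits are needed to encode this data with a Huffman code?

1538

Build the Huffman tree bottom-up:
combine s3(4), s4(47) → 51
combine 51, s1(116) → 167
combine s2(144), s6(152) → 296
combine 167, s5(197) → 364
combine 296, 364 → 660
Each symbol's bit-cost is frequency × depth; summing gives 1538 bits (equivalently 51 + 167 + 296 + 364 + 660).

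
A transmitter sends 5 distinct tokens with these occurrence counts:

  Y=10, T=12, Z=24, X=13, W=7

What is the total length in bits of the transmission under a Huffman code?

149

Greedily combine the two least-frequent nodes:
merge W(7) and Y(10): 17
merge T(12) and X(13): 25
merge 17 and Z(24): 41
merge 25 and 41: 66
Total encoded bits = sum of merged weights = 17 + 25 + 41 + 66 = 149.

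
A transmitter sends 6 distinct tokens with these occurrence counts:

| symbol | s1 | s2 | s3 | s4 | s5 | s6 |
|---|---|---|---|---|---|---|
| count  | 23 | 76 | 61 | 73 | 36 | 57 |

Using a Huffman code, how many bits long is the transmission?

827

Merge the two smallest weights repeatedly:
combine s1(23), s5(36) → 59
combine s6(57), 59 → 116
combine s3(61), s4(73) → 134
combine s2(76), 116 → 192
combine 134, 192 → 326
Total encoded bits = sum of merged weights = 59 + 116 + 134 + 192 + 326 = 827.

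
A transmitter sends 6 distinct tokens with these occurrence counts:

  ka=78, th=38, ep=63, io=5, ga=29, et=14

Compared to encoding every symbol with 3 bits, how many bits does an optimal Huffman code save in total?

Fixed-length: 3 bits × 227 symbols = 681 bits.
Huffman merges:
merge io(5) and et(14): 19
merge 19 and ga(29): 48
merge th(38) and 48: 86
merge ep(63) and ka(78): 141
merge 86 and 141: 227
Huffman total = 19 + 48 + 86 + 141 + 227 = 521 bits.
Saving = 681 − 521 = 160 bits.

160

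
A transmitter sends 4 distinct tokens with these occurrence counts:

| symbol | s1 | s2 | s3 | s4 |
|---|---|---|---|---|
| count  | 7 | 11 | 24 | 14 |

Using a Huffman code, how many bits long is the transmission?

Build the Huffman tree bottom-up:
s1(7) + s2(11) → 18
s4(14) + 18 → 32
s3(24) + 32 → 56
Total encoded bits = sum of merged weights = 18 + 32 + 56 = 106.

106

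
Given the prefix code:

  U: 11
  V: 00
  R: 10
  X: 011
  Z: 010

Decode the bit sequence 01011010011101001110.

ZUZXRRXR

Read left to right; each codeword is recognised as soon as it completes (prefix code):
  010→Z | 11→U | 010→Z | 011→X | 10→R | 10→R | 011→X | 10→R
Decoded message: ZUZXRRXR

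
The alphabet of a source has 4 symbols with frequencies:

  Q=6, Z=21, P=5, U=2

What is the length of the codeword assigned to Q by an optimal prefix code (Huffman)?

Huffman merges, smallest pair first:
U(2) + P(5) → 7
Q(6) + 7 → 13
13 + Z(21) → 34
The subtree containing Q is merged 2 times, so code length = 2.

2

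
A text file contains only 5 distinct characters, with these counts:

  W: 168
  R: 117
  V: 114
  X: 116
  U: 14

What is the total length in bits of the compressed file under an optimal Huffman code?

Build the Huffman tree bottom-up:
combine U(14), V(114) → 128
combine X(116), R(117) → 233
combine 128, W(168) → 296
combine 233, 296 → 529
The encoded length is the sum of every internal node's weight: 128 + 233 + 296 + 529 = 1186 bits.

1186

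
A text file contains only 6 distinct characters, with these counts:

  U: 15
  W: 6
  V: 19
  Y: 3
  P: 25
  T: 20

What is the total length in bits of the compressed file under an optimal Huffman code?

209

Build the Huffman tree bottom-up:
Y(3) + W(6) → 9
9 + U(15) → 24
V(19) + T(20) → 39
24 + P(25) → 49
39 + 49 → 88
Total encoded bits = sum of merged weights = 9 + 24 + 39 + 49 + 88 = 209.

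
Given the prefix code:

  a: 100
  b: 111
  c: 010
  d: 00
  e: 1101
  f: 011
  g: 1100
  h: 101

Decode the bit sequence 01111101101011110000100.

fbfcbada

Read left to right; each codeword is recognised as soon as it completes (prefix code):
  011→f | 111→b | 011→f | 010→c | 111→b | 100→a | 00→d | 100→a
Decoded message: fbfcbada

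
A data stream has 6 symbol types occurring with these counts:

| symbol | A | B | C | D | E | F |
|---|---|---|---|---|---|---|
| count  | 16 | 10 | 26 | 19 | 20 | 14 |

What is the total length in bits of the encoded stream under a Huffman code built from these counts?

Build the Huffman tree bottom-up:
combine B(10), F(14) → 24
combine A(16), D(19) → 35
combine E(20), 24 → 44
combine C(26), 35 → 61
combine 44, 61 → 105
Each symbol's bit-cost is frequency × depth; summing gives 269 bits (equivalently 24 + 35 + 44 + 61 + 105).

269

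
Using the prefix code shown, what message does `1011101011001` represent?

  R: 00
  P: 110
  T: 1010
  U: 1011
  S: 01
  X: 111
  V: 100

UTPS

Read left to right; each codeword is recognised as soon as it completes (prefix code):
  1011→U | 1010→T | 110→P | 01→S
Decoded message: UTPS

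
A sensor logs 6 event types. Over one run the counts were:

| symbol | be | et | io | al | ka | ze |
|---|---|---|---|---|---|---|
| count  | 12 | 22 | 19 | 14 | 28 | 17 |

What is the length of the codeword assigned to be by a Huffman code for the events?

Build the tree from the bottom:
be(12) + al(14) → 26
ze(17) + io(19) → 36
et(22) + 26 → 48
ka(28) + 36 → 64
48 + 64 → 112
be sits 3 levels below the root, so its codeword is 3 bits.

3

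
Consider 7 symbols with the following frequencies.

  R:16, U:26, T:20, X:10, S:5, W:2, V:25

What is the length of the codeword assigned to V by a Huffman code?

Huffman merges, smallest pair first:
W(2) + S(5) → 7
7 + X(10) → 17
R(16) + 17 → 33
T(20) + V(25) → 45
U(26) + 33 → 59
45 + 59 → 104
V sits 2 levels below the root, so its codeword is 2 bits.

2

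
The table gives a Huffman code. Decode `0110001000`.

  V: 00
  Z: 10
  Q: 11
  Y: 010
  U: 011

UVYV

Read left to right; each codeword is recognised as soon as it completes (prefix code):
  011→U | 00→V | 010→Y | 00→V
Decoded message: UVYV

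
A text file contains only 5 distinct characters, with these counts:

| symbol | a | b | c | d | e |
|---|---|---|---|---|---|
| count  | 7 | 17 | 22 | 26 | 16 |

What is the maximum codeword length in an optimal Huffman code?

3

Merge the two lowest-weight nodes at each step:
merge a(7) and e(16): 23
merge b(17) and c(22): 39
merge 23 and d(26): 49
merge 39 and 49: 88
The first pair merged (a, e) ends up deepest, at depth 3.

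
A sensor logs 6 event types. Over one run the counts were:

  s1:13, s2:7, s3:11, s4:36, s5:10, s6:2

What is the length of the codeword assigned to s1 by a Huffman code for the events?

Huffman merges, smallest pair first:
merge s6(2) and s2(7): 9
merge 9 and s5(10): 19
merge s3(11) and s1(13): 24
merge 19 and 24: 43
merge s4(36) and 43: 79
The subtree containing s1 is merged 3 times, so code length = 3.

3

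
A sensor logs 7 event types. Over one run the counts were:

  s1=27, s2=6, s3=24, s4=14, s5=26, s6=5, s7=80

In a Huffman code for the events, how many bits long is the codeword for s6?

5

Build the tree from the bottom:
s6(5) + s2(6) → 11
11 + s4(14) → 25
s3(24) + 25 → 49
s5(26) + s1(27) → 53
49 + 53 → 102
s7(80) + 102 → 182
s6's leaf is at depth 5, giving a 5-bit codeword.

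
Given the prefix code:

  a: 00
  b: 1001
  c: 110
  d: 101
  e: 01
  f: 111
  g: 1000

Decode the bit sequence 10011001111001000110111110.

bbfagcfc

Read left to right; each codeword is recognised as soon as it completes (prefix code):
  1001→b | 1001→b | 111→f | 00→a | 1000→g | 110→c | 111→f | 110→c
Decoded message: bbfagcfc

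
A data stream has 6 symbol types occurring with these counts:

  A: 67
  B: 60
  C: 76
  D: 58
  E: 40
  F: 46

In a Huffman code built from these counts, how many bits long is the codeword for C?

2

Build the tree from the bottom:
combine E(40), F(46) → 86
combine D(58), B(60) → 118
combine A(67), C(76) → 143
combine 86, 118 → 204
combine 143, 204 → 347
C's leaf is at depth 2, giving a 2-bit codeword.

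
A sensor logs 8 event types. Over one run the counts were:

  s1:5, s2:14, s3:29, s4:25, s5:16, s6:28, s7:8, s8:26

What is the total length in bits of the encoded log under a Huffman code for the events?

Merge the two smallest weights repeatedly:
combine s1(5), s7(8) → 13
combine 13, s2(14) → 27
combine s5(16), s4(25) → 41
combine s8(26), 27 → 53
combine s6(28), s3(29) → 57
combine 41, 53 → 94
combine 57, 94 → 151
The encoded length is the sum of every internal node's weight: 13 + 27 + 41 + 53 + 57 + 94 + 151 = 436 bits.

436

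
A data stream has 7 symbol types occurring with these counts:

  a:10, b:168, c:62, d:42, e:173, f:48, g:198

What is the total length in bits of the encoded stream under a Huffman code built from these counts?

Greedily combine the two least-frequent nodes:
merge a(10) and d(42): 52
merge f(48) and 52: 100
merge c(62) and 100: 162
merge 162 and b(168): 330
merge e(173) and g(198): 371
merge 330 and 371: 701
The encoded length is the sum of every internal node's weight: 52 + 100 + 162 + 330 + 371 + 701 = 1716 bits.

1716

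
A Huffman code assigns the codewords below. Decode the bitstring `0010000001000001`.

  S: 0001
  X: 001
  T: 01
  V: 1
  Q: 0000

XQXQT

Read left to right; each codeword is recognised as soon as it completes (prefix code):
  001→X | 0000→Q | 001→X | 0000→Q | 01→T
Decoded message: XQXQT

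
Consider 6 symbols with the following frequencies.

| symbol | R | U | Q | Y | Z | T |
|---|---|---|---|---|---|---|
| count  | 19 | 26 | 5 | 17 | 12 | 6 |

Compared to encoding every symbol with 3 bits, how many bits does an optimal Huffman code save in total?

51

Fixed-length: 3 bits × 85 symbols = 255 bits.
Huffman merges:
combine Q(5), T(6) → 11
combine 11, Z(12) → 23
combine Y(17), R(19) → 36
combine 23, U(26) → 49
combine 36, 49 → 85
Huffman total = 11 + 23 + 36 + 49 + 85 = 204 bits.
Saving = 255 − 204 = 51 bits.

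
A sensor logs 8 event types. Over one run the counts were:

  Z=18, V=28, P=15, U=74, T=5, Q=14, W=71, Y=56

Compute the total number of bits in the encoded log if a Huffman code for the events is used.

741

Merge the two smallest weights repeatedly:
T(5) + Q(14) → 19
P(15) + Z(18) → 33
19 + V(28) → 47
33 + 47 → 80
Y(56) + W(71) → 127
U(74) + 80 → 154
127 + 154 → 281
The encoded length is the sum of every internal node's weight: 19 + 33 + 47 + 80 + 127 + 154 + 281 = 741 bits.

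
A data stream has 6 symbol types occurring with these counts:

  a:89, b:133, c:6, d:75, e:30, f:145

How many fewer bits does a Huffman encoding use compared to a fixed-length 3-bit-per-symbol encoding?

331

Fixed-length: 3 bits × 478 symbols = 1434 bits.
Huffman merges:
combine c(6), e(30) → 36
combine 36, d(75) → 111
combine a(89), 111 → 200
combine b(133), f(145) → 278
combine 200, 278 → 478
Huffman total = 36 + 111 + 200 + 278 + 478 = 1103 bits.
Saving = 1434 − 1103 = 331 bits.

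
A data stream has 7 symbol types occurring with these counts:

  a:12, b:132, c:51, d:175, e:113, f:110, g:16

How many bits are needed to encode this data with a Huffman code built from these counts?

Build the Huffman tree bottom-up:
merge a(12) and g(16): 28
merge 28 and c(51): 79
merge 79 and f(110): 189
merge e(113) and b(132): 245
merge d(175) and 189: 364
merge 245 and 364: 609
The encoded length is the sum of every internal node's weight: 28 + 79 + 189 + 245 + 364 + 609 = 1514 bits.

1514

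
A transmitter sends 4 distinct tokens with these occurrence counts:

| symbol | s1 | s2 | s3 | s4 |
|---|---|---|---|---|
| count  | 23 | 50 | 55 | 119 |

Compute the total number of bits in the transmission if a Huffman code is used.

448

Merge the two smallest weights repeatedly:
merge s1(23) and s2(50): 73
merge s3(55) and 73: 128
merge s4(119) and 128: 247
Each symbol's bit-cost is frequency × depth; summing gives 448 bits (equivalently 73 + 128 + 247).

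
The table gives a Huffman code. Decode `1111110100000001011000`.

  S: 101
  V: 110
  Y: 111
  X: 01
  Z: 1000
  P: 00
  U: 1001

YYXPPPXXZ

Read left to right; each codeword is recognised as soon as it completes (prefix code):
  111→Y | 111→Y | 01→X | 00→P | 00→P | 00→P | 01→X | 01→X | 1000→Z
Decoded message: YYXPPPXXZ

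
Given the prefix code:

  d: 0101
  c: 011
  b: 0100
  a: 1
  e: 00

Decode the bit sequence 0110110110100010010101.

cccbbad

Read left to right; each codeword is recognised as soon as it completes (prefix code):
  011→c | 011→c | 011→c | 0100→b | 0100→b | 1→a | 0101→d
Decoded message: cccbbad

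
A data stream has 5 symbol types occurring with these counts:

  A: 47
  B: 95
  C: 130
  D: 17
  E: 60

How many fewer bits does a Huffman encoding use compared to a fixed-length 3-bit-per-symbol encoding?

291

Fixed-length: 3 bits × 349 symbols = 1047 bits.
Huffman merges:
combine D(17), A(47) → 64
combine E(60), 64 → 124
combine B(95), 124 → 219
combine C(130), 219 → 349
Huffman total = 64 + 124 + 219 + 349 = 756 bits.
Saving = 1047 − 756 = 291 bits.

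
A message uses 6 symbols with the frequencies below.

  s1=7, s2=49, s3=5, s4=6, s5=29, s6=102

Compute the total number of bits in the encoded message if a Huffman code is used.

370

Merge the two smallest weights repeatedly:
merge s3(5) and s4(6): 11
merge s1(7) and 11: 18
merge 18 and s5(29): 47
merge 47 and s2(49): 96
merge 96 and s6(102): 198
The encoded length is the sum of every internal node's weight: 11 + 18 + 47 + 96 + 198 = 370 bits.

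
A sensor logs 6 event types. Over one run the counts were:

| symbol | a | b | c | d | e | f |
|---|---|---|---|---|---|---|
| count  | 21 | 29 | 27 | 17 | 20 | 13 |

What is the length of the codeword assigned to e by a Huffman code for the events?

3

Repeatedly merge the two smallest:
combine f(13), d(17) → 30
combine e(20), a(21) → 41
combine c(27), b(29) → 56
combine 30, 41 → 71
combine 56, 71 → 127
e sits 3 levels below the root, so its codeword is 3 bits.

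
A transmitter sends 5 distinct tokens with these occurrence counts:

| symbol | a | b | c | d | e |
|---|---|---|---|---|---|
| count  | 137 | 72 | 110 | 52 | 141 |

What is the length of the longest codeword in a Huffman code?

Merge the two lowest-weight nodes at each step:
merge d(52) and b(72): 124
merge c(110) and 124: 234
merge a(137) and e(141): 278
merge 234 and 278: 512
The first pair merged (d, b) ends up deepest, at depth 3.

3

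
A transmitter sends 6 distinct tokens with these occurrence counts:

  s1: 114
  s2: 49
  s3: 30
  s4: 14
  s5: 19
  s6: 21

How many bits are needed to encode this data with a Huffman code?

546

Merge the two smallest weights repeatedly:
merge s4(14) and s5(19): 33
merge s6(21) and s3(30): 51
merge 33 and s2(49): 82
merge 51 and 82: 133
merge s1(114) and 133: 247
The encoded length is the sum of every internal node's weight: 33 + 51 + 82 + 133 + 247 = 546 bits.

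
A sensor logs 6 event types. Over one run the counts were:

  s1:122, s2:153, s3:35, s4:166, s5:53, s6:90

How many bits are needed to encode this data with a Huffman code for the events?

Build the Huffman tree bottom-up:
s3(35) + s5(53) → 88
88 + s6(90) → 178
s1(122) + s2(153) → 275
s4(166) + 178 → 344
275 + 344 → 619
Each symbol's bit-cost is frequency × depth; summing gives 1504 bits (equivalently 88 + 178 + 275 + 344 + 619).

1504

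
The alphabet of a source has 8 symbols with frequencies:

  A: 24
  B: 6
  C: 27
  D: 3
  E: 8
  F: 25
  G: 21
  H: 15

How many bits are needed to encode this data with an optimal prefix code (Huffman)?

Greedily combine the two least-frequent nodes:
D(3) + B(6) → 9
E(8) + 9 → 17
H(15) + 17 → 32
G(21) + A(24) → 45
F(25) + C(27) → 52
32 + 45 → 77
52 + 77 → 129
The encoded length is the sum of every internal node's weight: 9 + 17 + 32 + 45 + 52 + 77 + 129 = 361 bits.

361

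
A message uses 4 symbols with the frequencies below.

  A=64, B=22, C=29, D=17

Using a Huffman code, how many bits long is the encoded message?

Greedily combine the two least-frequent nodes:
D(17) + B(22) → 39
C(29) + 39 → 68
A(64) + 68 → 132
Total encoded bits = sum of merged weights = 39 + 68 + 132 = 239.

239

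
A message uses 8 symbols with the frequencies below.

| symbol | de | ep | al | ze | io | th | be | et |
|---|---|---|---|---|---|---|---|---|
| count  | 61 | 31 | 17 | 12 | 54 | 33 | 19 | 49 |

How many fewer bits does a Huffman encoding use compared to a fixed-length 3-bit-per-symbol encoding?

38

Fixed-length: 3 bits × 276 symbols = 828 bits.
Huffman merges:
merge ze(12) and al(17): 29
merge be(19) and 29: 48
merge ep(31) and th(33): 64
merge 48 and et(49): 97
merge io(54) and de(61): 115
merge 64 and 97: 161
merge 115 and 161: 276
Huffman total = 29 + 48 + 64 + 97 + 115 + 161 + 276 = 790 bits.
Saving = 828 − 790 = 38 bits.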